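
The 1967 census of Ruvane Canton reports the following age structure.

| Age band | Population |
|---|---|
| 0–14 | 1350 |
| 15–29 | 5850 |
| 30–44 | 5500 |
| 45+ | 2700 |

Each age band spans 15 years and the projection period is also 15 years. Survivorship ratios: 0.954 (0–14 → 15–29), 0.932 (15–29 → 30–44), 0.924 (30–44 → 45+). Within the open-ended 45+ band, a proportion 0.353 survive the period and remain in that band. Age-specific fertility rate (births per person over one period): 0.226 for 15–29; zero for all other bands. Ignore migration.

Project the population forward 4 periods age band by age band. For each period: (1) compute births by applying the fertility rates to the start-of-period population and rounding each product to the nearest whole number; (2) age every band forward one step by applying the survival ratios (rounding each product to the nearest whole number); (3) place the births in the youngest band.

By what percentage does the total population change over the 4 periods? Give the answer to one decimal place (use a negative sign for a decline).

-80.7

After projecting period 1:
Births: 5850 × 0.226 = 1322
15–29: 1350 × 0.954 = 1288
30–44: 5850 × 0.932 = 5452
45+: 5500 × 0.924 + 2700 × 0.353 = 5082 + 953 = 6035
Population now: 0–14=1322, 15–29=1288, 30–44=5452, 45+=6035
After projecting period 2:
Births: 1288 × 0.226 = 291
15–29: 1322 × 0.954 = 1261
30–44: 1288 × 0.932 = 1200
45+: 5452 × 0.924 + 6035 × 0.353 = 5038 + 2130 = 7168
Population now: 0–14=291, 15–29=1261, 30–44=1200, 45+=7168
After projecting period 3:
Births: 1261 × 0.226 = 285
15–29: 291 × 0.954 = 278
30–44: 1261 × 0.932 = 1175
45+: 1200 × 0.924 + 7168 × 0.353 = 1109 + 2530 = 3639
Population now: 0–14=285, 15–29=278, 30–44=1175, 45+=3639
After projecting period 4:
Births: 278 × 0.226 = 63
15–29: 285 × 0.954 = 272
30–44: 278 × 0.932 = 259
45+: 1175 × 0.924 + 3639 × 0.353 = 1086 + 1285 = 2371
Population now: 0–14=63, 15–29=272, 30–44=259, 45+=2371
Total: 15400 → 2965; change = -12435; percentage change = -80.7%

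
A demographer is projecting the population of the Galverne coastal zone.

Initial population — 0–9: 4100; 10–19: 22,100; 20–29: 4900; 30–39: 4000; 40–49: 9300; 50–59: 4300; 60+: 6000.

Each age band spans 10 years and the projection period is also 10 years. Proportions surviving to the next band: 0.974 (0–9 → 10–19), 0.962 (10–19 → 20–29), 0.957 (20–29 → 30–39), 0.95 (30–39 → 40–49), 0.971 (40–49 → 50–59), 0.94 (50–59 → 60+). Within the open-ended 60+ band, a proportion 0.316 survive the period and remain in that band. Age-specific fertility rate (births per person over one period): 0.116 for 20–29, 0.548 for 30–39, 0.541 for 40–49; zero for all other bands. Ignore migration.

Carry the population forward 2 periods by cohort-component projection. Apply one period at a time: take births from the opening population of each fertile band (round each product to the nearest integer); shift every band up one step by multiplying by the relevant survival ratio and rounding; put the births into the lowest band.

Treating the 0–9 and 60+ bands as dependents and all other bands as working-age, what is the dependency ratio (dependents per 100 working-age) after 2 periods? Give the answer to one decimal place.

Numbering the groups 1..7 from youngest to oldest:
Period 1:
Births: 4900 × 0.116 = 568, 4000 × 0.548 = 2192, 9300 × 0.541 = 5031 — total 7791
Group 2: 4100 × 0.974 = 3993
Group 3: 22100 × 0.962 = 21260
Group 4: 4900 × 0.957 = 4689
Group 5: 4000 × 0.95 = 3800
Group 6: 9300 × 0.971 = 9030
Group 7: 4300 × 0.94 + 6000 × 0.316 = 4042 + 1896 = 5938
End of period: [7791, 3993, 21260, 4689, 3800, 9030, 5938]
Period 2:
Births: 21260 × 0.116 = 2466, 4689 × 0.548 = 2570, 3800 × 0.541 = 2056 — total 7092
Group 2: 7791 × 0.974 = 7588
Group 3: 3993 × 0.962 = 3841
Group 4: 21260 × 0.957 = 20346
Group 5: 4689 × 0.95 = 4455
Group 6: 3800 × 0.971 = 3690
Group 7: 9030 × 0.94 + 5938 × 0.316 = 8488 + 1876 = 10364
End of period: [7092, 7588, 3841, 20346, 4455, 3690, 10364]
Dependents (band 0–9 + band 60+) = 7092 + 10364 = 17456; working-age = 39920; ratio = 17456/39920 × 100 = 43.7

43.7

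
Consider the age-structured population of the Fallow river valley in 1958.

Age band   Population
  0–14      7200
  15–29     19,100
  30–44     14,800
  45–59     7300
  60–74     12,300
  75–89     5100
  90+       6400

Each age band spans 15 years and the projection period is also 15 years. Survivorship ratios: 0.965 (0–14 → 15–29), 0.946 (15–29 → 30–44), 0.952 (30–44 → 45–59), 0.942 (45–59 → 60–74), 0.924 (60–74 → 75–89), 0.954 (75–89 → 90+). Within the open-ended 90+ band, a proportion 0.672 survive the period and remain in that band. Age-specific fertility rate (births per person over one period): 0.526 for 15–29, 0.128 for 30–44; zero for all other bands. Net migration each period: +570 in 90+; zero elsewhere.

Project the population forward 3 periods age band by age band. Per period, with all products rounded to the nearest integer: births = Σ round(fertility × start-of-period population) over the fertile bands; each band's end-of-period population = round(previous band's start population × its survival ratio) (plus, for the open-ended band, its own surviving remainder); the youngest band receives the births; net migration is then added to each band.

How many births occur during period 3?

Call the bands 1 to 7, youngest first.
[period 1]
Births: 19100 × 0.526 = 10047, 14800 × 0.128 = 1894 ⇒ total 11941
Band 2: 7200 × 0.965 = 6948
Band 3: 19100 × 0.946 = 18069
Band 4: 14800 × 0.952 = 14090
Band 5: 7300 × 0.942 = 6877
Band 6: 12300 × 0.924 = 11365
Band 7: 5100 × 0.954 + 6400 × 0.672 = 4865 + 4301 = 9166
Net migration: Band 7 + 570 → 9736
End of period: [11941, 6948, 18069, 14090, 6877, 11365, 9736]
[period 2]
Births: 6948 × 0.526 = 3655, 18069 × 0.128 = 2313 ⇒ total 5968
Band 2: 11941 × 0.965 = 11523
Band 3: 6948 × 0.946 = 6573
Band 4: 18069 × 0.952 = 17202
Band 5: 14090 × 0.942 = 13273
Band 6: 6877 × 0.924 = 6354
Band 7: 11365 × 0.954 + 9736 × 0.672 = 10842 + 6543 = 17385
Net migration: Band 7 + 570 → 17955
End of period: [5968, 11523, 6573, 17202, 13273, 6354, 17955]
[period 3]
Births: 11523 × 0.526 = 6061, 6573 × 0.128 = 841 ⇒ total 6902
Band 2: 5968 × 0.965 = 5759
Band 3: 11523 × 0.946 = 10901
Band 4: 6573 × 0.952 = 6257
Band 5: 17202 × 0.942 = 16204
Band 6: 13273 × 0.924 = 12264
Band 7: 6354 × 0.954 + 17955 × 0.672 = 6062 + 12066 = 18128
Net migration: Band 7 + 570 → 18698
End of period: [6902, 5759, 10901, 6257, 16204, 12264, 18698]

6902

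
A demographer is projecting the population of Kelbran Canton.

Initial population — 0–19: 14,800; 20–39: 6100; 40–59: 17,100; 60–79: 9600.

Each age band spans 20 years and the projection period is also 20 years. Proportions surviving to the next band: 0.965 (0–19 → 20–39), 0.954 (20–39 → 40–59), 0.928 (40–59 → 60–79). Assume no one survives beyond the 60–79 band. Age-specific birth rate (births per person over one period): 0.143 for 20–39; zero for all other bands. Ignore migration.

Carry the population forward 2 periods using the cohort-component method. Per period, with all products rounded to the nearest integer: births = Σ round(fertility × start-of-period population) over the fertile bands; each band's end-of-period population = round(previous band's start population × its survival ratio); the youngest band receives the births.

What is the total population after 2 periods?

[period 1]
Births: 6100 * 0.143 = 872
20–39: 14800 * 0.965 = 14282
40–59: 6100 * 0.954 = 5819
60–79: 17100 * 0.928 = 15869
End of period: [872, 14282, 5819, 15869]
[period 2]
Births: 14282 * 0.143 = 2042
20–39: 872 * 0.965 = 841
40–59: 14282 * 0.954 = 13625
60–79: 5819 * 0.928 = 5400
End of period: [2042, 841, 13625, 5400]
Total after period 2: 2042 + 841 + 13625 + 5400 = 21908

21908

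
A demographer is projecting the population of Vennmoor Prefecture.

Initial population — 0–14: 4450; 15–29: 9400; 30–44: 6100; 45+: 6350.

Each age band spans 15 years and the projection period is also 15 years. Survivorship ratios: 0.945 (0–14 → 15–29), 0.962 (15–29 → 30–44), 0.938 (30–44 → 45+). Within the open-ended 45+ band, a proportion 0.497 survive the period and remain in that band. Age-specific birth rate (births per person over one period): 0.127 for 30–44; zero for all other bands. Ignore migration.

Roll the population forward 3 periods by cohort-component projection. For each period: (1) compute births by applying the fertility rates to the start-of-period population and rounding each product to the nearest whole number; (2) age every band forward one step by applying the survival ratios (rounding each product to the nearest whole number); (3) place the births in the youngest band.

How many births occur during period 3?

Period 1.
Births: 6100 * 0.127 = 775
15–29: 4450 * 0.945 = 4205
30–44: 9400 * 0.962 = 9043
45+: 6100 * 0.938 + 6350 * 0.497 = 5722 + 3156 = 8878
End of period: [775, 4205, 9043, 8878]
Period 2.
Births: 9043 * 0.127 = 1148
15–29: 775 * 0.945 = 732
30–44: 4205 * 0.962 = 4045
45+: 9043 * 0.938 + 8878 * 0.497 = 8482 + 4412 = 12894
End of period: [1148, 732, 4045, 12894]
Period 3.
Births: 4045 * 0.127 = 514
15–29: 1148 * 0.945 = 1085
30–44: 732 * 0.962 = 704
45+: 4045 * 0.938 + 12894 * 0.497 = 3794 + 6408 = 10202
End of period: [514, 1085, 704, 10202]

514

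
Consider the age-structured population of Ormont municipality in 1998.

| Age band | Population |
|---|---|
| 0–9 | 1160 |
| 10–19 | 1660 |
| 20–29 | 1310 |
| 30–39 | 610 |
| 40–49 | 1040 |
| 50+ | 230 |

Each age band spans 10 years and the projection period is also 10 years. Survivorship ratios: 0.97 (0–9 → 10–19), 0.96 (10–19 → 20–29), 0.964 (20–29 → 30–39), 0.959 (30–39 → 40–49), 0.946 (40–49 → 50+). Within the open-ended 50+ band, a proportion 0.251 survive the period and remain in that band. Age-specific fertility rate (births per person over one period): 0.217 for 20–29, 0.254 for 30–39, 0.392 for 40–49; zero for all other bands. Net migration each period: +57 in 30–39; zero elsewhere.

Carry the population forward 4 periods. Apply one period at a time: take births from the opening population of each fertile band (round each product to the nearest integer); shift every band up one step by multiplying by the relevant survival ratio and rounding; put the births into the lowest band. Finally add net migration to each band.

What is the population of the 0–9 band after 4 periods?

Call the bands 1 to 6, youngest first.
[period 1]
Births: 1310 * 0.217 = 284 ; 610 * 0.254 = 155 ; 1040 * 0.392 = 408 → total 847
Band 2: 1160 * 0.97 = 1125
Band 3: 1660 * 0.96 = 1594
Band 4: 1310 * 0.964 = 1263
Band 5: 610 * 0.959 = 585
Band 6: 1040 * 0.946 + 230 * 0.251 = 984 + 58 = 1042
Net migration: Band 4 + 57 → 1320
→ [847, 1125, 1594, 1320, 585, 1042]
[period 2]
Births: 1594 * 0.217 = 346 ; 1320 * 0.254 = 335 ; 585 * 0.392 = 229 → total 910
Band 2: 847 * 0.97 = 822
Band 3: 1125 * 0.96 = 1080
Band 4: 1594 * 0.964 = 1537
Band 5: 1320 * 0.959 = 1266
Band 6: 585 * 0.946 + 1042 * 0.251 = 553 + 262 = 815
Net migration: Band 4 + 57 → 1594
→ [910, 822, 1080, 1594, 1266, 815]
[period 3]
Births: 1080 * 0.217 = 234 ; 1594 * 0.254 = 405 ; 1266 * 0.392 = 496 → total 1135
Band 2: 910 * 0.97 = 883
Band 3: 822 * 0.96 = 789
Band 4: 1080 * 0.964 = 1041
Band 5: 1594 * 0.959 = 1529
Band 6: 1266 * 0.946 + 815 * 0.251 = 1198 + 205 = 1403
Net migration: Band 4 + 57 → 1098
→ [1135, 883, 789, 1098, 1529, 1403]
[period 4]
Births: 789 * 0.217 = 171 ; 1098 * 0.254 = 279 ; 1529 * 0.392 = 599 → total 1049
Band 2: 1135 * 0.97 = 1101
Band 3: 883 * 0.96 = 848
Band 4: 789 * 0.964 = 761
Band 5: 1098 * 0.959 = 1053
Band 6: 1529 * 0.946 + 1403 * 0.251 = 1446 + 352 = 1798
Net migration: Band 4 + 57 → 818
→ [1049, 1101, 848, 818, 1053, 1798]

1049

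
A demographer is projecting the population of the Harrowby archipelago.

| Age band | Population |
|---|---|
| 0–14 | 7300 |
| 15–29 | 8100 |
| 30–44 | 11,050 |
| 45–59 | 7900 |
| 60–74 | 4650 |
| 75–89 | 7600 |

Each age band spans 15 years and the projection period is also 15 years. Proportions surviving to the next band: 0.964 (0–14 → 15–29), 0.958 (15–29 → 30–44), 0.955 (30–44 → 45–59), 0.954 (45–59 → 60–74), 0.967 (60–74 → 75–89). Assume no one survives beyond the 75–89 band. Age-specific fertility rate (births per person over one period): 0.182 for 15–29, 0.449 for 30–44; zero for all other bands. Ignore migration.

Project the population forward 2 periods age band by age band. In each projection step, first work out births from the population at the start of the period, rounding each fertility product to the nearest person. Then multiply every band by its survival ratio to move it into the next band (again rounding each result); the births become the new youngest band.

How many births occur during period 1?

Numbering the groups 1..6 from youngest to oldest:
[period 1]
Births: 8100 × 0.182 = 1474, 11050 × 0.449 = 4961 ⇒ total 6435
Group 2: 7300 × 0.964 = 7037
Group 3: 8100 × 0.958 = 7760
Group 4: 11050 × 0.955 = 10553
Group 5: 7900 × 0.954 = 7537
Group 6: 4650 × 0.967 = 4497
End of period: [6435, 7037, 7760, 10553, 7537, 4497]

6435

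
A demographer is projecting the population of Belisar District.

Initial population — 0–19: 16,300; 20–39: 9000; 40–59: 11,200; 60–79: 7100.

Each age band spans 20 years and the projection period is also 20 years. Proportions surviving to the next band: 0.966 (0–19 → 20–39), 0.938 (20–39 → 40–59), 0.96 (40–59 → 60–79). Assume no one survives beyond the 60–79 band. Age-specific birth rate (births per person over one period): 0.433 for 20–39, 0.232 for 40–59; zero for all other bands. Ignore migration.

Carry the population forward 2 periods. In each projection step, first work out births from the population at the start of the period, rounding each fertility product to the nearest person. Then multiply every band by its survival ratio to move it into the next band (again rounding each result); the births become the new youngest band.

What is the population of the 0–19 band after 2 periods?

8777

[period 1]
Births: 9000 × 0.433 = 3897, 11200 × 0.232 = 2598 → 6495
20–39: 16300 × 0.966 = 15746
40–59: 9000 × 0.938 = 8442
60–79: 11200 × 0.96 = 10752
End of period: [6495, 15746, 8442, 10752]
[period 2]
Births: 15746 × 0.433 = 6818, 8442 × 0.232 = 1959 → 8777
20–39: 6495 × 0.966 = 6274
40–59: 15746 × 0.938 = 14770
60–79: 8442 × 0.96 = 8104
End of period: [8777, 6274, 14770, 8104]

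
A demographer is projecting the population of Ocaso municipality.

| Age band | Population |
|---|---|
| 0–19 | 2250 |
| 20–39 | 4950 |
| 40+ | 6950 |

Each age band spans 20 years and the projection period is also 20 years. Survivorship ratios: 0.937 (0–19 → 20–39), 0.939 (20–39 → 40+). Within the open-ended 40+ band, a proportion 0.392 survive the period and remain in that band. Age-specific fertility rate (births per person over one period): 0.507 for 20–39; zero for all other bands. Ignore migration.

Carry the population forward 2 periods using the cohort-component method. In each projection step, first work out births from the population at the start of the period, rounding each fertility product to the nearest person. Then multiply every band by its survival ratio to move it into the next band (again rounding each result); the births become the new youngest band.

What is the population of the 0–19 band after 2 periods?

1069

Let band 1 be 0–19 through band 3 = 40+.
Period 1.
Births: 4950 × 0.507 = 2510
Band 2: 2250 × 0.937 = 2108
Band 3: 4950 × 0.939 + 6950 × 0.392 = 4648 + 2724 = 7372
Giving 2510 / 2108 / 7372.
Period 2.
Births: 2108 × 0.507 = 1069
Band 2: 2510 × 0.937 = 2352
Band 3: 2108 × 0.939 + 7372 × 0.392 = 1979 + 2890 = 4869
Giving 1069 / 2352 / 4869.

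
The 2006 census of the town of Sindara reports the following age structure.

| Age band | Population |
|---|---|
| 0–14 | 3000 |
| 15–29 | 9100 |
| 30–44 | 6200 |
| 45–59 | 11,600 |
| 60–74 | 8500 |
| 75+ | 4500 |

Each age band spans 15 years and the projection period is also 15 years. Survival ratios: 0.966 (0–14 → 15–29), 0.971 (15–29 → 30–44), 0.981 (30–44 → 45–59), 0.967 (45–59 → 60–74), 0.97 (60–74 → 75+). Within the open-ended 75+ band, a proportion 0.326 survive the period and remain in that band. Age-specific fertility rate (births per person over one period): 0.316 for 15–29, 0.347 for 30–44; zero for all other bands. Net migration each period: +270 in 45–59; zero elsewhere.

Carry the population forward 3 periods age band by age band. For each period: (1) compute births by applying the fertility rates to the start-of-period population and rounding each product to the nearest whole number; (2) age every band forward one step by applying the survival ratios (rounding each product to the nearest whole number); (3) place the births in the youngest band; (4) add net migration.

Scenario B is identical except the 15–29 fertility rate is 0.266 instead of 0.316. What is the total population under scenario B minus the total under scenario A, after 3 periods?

-925

[period 1]
Births: 9100 × 0.316 = 2876, 6200 × 0.347 = 2151 → total 5027
15–29: 3000 × 0.966 = 2898
30–44: 9100 × 0.971 = 8836
45–59: 6200 × 0.981 = 6082
60–74: 11600 × 0.967 = 11217
75+: 8500 × 0.97 + 4500 × 0.326 = 8245 + 1467 = 9712
Net migration: 45–59 + 270 → 6352
Population now: 0–14=5027, 15–29=2898, 30–44=8836, 45–59=6352, 60–74=11217, 75+=9712
[period 2]
Births: 2898 × 0.316 = 916, 8836 × 0.347 = 3066 → total 3982
15–29: 5027 × 0.966 = 4856
30–44: 2898 × 0.971 = 2814
45–59: 8836 × 0.981 = 8668
60–74: 6352 × 0.967 = 6142
75+: 11217 × 0.97 + 9712 × 0.326 = 10880 + 3166 = 14046
Net migration: 45–59 + 270 → 8938
Population now: 0–14=3982, 15–29=4856, 30–44=2814, 45–59=8938, 60–74=6142, 75+=14046
[period 3]
Births: 4856 × 0.316 = 1534, 2814 × 0.347 = 976 → total 2510
15–29: 3982 × 0.966 = 3847
30–44: 4856 × 0.971 = 4715
45–59: 2814 × 0.981 = 2761
60–74: 8938 × 0.967 = 8643
75+: 6142 × 0.97 + 14046 × 0.326 = 5958 + 4579 = 10537
Net migration: 45–59 + 270 → 3031
Population now: 0–14=2510, 15–29=3847, 30–44=4715, 45–59=3031, 60–74=8643, 75+=10537
Scenario A total after 3 periods: 33283
Scenario B projection —
[period 1]
Births: 9100 × 0.266 = 2421, 6200 × 0.347 = 2151 → total 4572
15–29: 3000 × 0.966 = 2898
30–44: 9100 × 0.971 = 8836
45–59: 6200 × 0.981 = 6082
60–74: 11600 × 0.967 = 11217
75+: 8500 × 0.97 + 4500 × 0.326 = 8245 + 1467 = 9712
Net migration: 45–59 + 270 → 6352
Population now: 0–14=4572, 15–29=2898, 30–44=8836, 45–59=6352, 60–74=11217, 75+=9712
[period 2]
Births: 2898 × 0.266 = 771, 8836 × 0.347 = 3066 → total 3837
15–29: 4572 × 0.966 = 4417
30–44: 2898 × 0.971 = 2814
45–59: 8836 × 0.981 = 8668
60–74: 6352 × 0.967 = 6142
75+: 11217 × 0.97 + 9712 × 0.326 = 10880 + 3166 = 14046
Net migration: 45–59 + 270 → 8938
Population now: 0–14=3837, 15–29=4417, 30–44=2814, 45–59=8938, 60–74=6142, 75+=14046
[period 3]
Births: 4417 × 0.266 = 1175, 2814 × 0.347 = 976 → total 2151
15–29: 3837 × 0.966 = 3707
30–44: 4417 × 0.971 = 4289
45–59: 2814 × 0.981 = 2761
60–74: 8938 × 0.967 = 8643
75+: 6142 × 0.97 + 14046 × 0.326 = 5958 + 4579 = 10537
Net migration: 45–59 + 270 → 3031
Population now: 0–14=2151, 15–29=3707, 30–44=4289, 45–59=3031, 60–74=8643, 75+=10537
Scenario B total after 3 periods: 32358
Difference B − A = 32358 − 33283 = -925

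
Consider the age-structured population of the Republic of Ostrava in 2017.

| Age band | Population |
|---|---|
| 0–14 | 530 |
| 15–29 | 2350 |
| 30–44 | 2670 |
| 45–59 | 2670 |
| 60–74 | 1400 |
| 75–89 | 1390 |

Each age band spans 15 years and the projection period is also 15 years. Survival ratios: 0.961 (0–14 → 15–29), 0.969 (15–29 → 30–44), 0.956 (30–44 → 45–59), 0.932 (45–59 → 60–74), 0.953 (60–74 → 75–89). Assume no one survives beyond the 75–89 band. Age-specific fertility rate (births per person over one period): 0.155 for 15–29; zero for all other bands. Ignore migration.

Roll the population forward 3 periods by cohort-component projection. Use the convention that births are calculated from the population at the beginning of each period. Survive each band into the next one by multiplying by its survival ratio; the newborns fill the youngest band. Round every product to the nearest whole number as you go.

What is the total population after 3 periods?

5236

Numbering the groups 1..6 from youngest to oldest:
[period 1]
Births: 2350 × 0.155 = 364
Group 2: 530 × 0.961 = 509
Group 3: 2350 × 0.969 = 2277
Group 4: 2670 × 0.956 = 2553
Group 5: 2670 × 0.932 = 2488
Group 6: 1400 × 0.953 = 1334
Giving 364 / 509 / 2277 / 2553 / 2488 / 1334.
[period 2]
Births: 509 × 0.155 = 79
Group 2: 364 × 0.961 = 350
Group 3: 509 × 0.969 = 493
Group 4: 2277 × 0.956 = 2177
Group 5: 2553 × 0.932 = 2379
Group 6: 2488 × 0.953 = 2371
Giving 79 / 350 / 493 / 2177 / 2379 / 2371.
[period 3]
Births: 350 × 0.155 = 54
Group 2: 79 × 0.961 = 76
Group 3: 350 × 0.969 = 339
Group 4: 493 × 0.956 = 471
Group 5: 2177 × 0.932 = 2029
Group 6: 2379 × 0.953 = 2267
Giving 54 / 76 / 339 / 471 / 2029 / 2267.
Total after period 3: 54 + 76 + 339 + 471 + 2029 + 2267 = 5236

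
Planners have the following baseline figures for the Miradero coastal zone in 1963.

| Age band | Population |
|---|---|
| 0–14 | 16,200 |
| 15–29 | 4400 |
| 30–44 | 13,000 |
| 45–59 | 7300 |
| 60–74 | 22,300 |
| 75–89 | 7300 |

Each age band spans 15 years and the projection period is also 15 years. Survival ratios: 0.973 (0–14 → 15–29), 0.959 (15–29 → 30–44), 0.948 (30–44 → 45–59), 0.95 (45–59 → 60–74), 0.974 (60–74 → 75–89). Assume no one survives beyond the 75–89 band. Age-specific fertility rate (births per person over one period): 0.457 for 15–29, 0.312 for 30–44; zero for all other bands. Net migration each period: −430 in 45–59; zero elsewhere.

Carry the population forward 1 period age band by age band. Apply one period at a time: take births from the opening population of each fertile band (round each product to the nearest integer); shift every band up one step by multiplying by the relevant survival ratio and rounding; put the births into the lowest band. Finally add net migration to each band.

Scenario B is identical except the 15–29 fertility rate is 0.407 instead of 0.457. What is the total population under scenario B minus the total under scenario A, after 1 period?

Numbering the groups 1..6 from youngest to oldest:
Period 1:
Births: 4400 × 0.457 = 2011, 13000 × 0.312 = 4056 — total 6067
Group 2: 16200 × 0.973 = 15763
Group 3: 4400 × 0.959 = 4220
Group 4: 13000 × 0.948 = 12324
Group 5: 7300 × 0.95 = 6935
Group 6: 22300 × 0.974 = 21720
Net migration: Group 4 − 430 → 11894
End of period: [6067, 15763, 4220, 11894, 6935, 21720]
Scenario A total after 1 period: 66599
Scenario B projection —
Period 1:
Births: 4400 × 0.407 = 1791, 13000 × 0.312 = 4056 — total 5847
Group 2: 16200 × 0.973 = 15763
Group 3: 4400 × 0.959 = 4220
Group 4: 13000 × 0.948 = 12324
Group 5: 7300 × 0.95 = 6935
Group 6: 22300 × 0.974 = 21720
Net migration: Group 4 − 430 → 11894
End of period: [5847, 15763, 4220, 11894, 6935, 21720]
Scenario B total after 1 period: 66379
Difference B − A = 66379 − 66599 = -220

-220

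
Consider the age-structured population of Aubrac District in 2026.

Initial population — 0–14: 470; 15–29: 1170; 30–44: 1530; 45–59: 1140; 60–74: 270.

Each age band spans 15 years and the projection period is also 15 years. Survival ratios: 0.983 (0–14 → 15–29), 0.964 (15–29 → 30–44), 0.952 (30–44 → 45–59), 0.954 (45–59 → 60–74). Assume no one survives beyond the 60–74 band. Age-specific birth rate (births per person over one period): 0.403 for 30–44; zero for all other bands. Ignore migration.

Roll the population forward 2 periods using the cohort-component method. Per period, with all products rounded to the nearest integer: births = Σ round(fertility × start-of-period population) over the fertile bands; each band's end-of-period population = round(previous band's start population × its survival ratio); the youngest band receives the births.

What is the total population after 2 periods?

(Groups numbered youngest = 1 to oldest = 5.)
Period 1.
Births: 1530 × 0.403 = 617
Group 2: 470 × 0.983 = 462
Group 3: 1170 × 0.964 = 1128
Group 4: 1530 × 0.952 = 1457
Group 5: 1140 × 0.954 = 1088
End of period: [617, 462, 1128, 1457, 1088]
Period 2.
Births: 1128 × 0.403 = 455
Group 2: 617 × 0.983 = 607
Group 3: 462 × 0.964 = 445
Group 4: 1128 × 0.952 = 1074
Group 5: 1457 × 0.954 = 1390
End of period: [455, 607, 445, 1074, 1390]
Total after period 2: 455 + 607 + 445 + 1074 + 1390 = 3971

3971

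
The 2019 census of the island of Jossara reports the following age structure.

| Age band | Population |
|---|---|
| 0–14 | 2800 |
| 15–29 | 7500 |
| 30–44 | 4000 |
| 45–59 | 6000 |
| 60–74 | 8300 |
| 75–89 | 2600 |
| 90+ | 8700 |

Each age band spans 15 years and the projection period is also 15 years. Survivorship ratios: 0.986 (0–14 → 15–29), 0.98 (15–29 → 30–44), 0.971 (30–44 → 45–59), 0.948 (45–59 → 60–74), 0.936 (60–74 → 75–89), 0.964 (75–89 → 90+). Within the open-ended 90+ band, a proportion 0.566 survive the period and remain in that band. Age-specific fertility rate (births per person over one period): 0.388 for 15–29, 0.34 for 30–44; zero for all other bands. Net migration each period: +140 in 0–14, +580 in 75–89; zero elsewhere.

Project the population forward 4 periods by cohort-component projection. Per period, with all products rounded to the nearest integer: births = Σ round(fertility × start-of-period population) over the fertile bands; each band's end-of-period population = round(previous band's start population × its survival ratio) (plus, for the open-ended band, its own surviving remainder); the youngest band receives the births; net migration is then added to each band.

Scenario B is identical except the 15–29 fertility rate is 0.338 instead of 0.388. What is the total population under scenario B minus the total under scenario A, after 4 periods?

-1174

Period 1:
Births: 7500 × 0.388 = 2910, 4000 × 0.34 = 1360 → 4270
15–29: 2800 × 0.986 = 2761
30–44: 7500 × 0.98 = 7350
45–59: 4000 × 0.971 = 3884
60–74: 6000 × 0.948 = 5688
75–89: 8300 × 0.936 = 7769
90+: 2600 × 0.964 + 8700 × 0.566 = 2506 + 4924 = 7430
Net migration: 0–14 + 140 → 4410; 75–89 + 580 → 8349
→ [4410, 2761, 7350, 3884, 5688, 8349, 7430]
Period 2:
Births: 2761 × 0.388 = 1071, 7350 × 0.34 = 2499 → 3570
15–29: 4410 × 0.986 = 4348
30–44: 2761 × 0.98 = 2706
45–59: 7350 × 0.971 = 7137
60–74: 3884 × 0.948 = 3682
75–89: 5688 × 0.936 = 5324
90+: 8349 × 0.964 + 7430 × 0.566 = 8048 + 4205 = 12253
Net migration: 0–14 + 140 → 3710; 75–89 + 580 → 5904
→ [3710, 4348, 2706, 7137, 3682, 5904, 12253]
Period 3:
Births: 4348 × 0.388 = 1687, 2706 × 0.34 = 920 → 2607
15–29: 3710 × 0.986 = 3658
30–44: 4348 × 0.98 = 4261
45–59: 2706 × 0.971 = 2628
60–74: 7137 × 0.948 = 6766
75–89: 3682 × 0.936 = 3446
90+: 5904 × 0.964 + 12253 × 0.566 = 5691 + 6935 = 12626
Net migration: 0–14 + 140 → 2747; 75–89 + 580 → 4026
→ [2747, 3658, 4261, 2628, 6766, 4026, 12626]
Period 4:
Births: 3658 × 0.388 = 1419, 4261 × 0.34 = 1449 → 2868
15–29: 2747 × 0.986 = 2709
30–44: 3658 × 0.98 = 3585
45–59: 4261 × 0.971 = 4137
60–74: 2628 × 0.948 = 2491
75–89: 6766 × 0.936 = 6333
90+: 4026 × 0.964 + 12626 × 0.566 = 3881 + 7146 = 11027
Net migration: 0–14 + 140 → 3008; 75–89 + 580 → 6913
→ [3008, 2709, 3585, 4137, 2491, 6913, 11027]
Scenario A total after 4 periods: 33870
Scenario B projection —
Period 1:
Births: 7500 × 0.338 = 2535, 4000 × 0.34 = 1360 → 3895
15–29: 2800 × 0.986 = 2761
30–44: 7500 × 0.98 = 7350
45–59: 4000 × 0.971 = 3884
60–74: 6000 × 0.948 = 5688
75–89: 8300 × 0.936 = 7769
90+: 2600 × 0.964 + 8700 × 0.566 = 2506 + 4924 = 7430
Net migration: 0–14 + 140 → 4035; 75–89 + 580 → 8349
→ [4035, 2761, 7350, 3884, 5688, 8349, 7430]
Period 2:
Births: 2761 × 0.338 = 933, 7350 × 0.34 = 2499 → 3432
15–29: 4035 × 0.986 = 3979
30–44: 2761 × 0.98 = 2706
45–59: 7350 × 0.971 = 7137
60–74: 3884 × 0.948 = 3682
75–89: 5688 × 0.936 = 5324
90+: 8349 × 0.964 + 7430 × 0.566 = 8048 + 4205 = 12253
Net migration: 0–14 + 140 → 3572; 75–89 + 580 → 5904
→ [3572, 3979, 2706, 7137, 3682, 5904, 12253]
Period 3:
Births: 3979 × 0.338 = 1345, 2706 × 0.34 = 920 → 2265
15–29: 3572 × 0.986 = 3522
30–44: 3979 × 0.98 = 3899
45–59: 2706 × 0.971 = 2628
60–74: 7137 × 0.948 = 6766
75–89: 3682 × 0.936 = 3446
90+: 5904 × 0.964 + 12253 × 0.566 = 5691 + 6935 = 12626
Net migration: 0–14 + 140 → 2405; 75–89 + 580 → 4026
→ [2405, 3522, 3899, 2628, 6766, 4026, 12626]
Period 4:
Births: 3522 × 0.338 = 1190, 3899 × 0.34 = 1326 → 2516
15–29: 2405 × 0.986 = 2371
30–44: 3522 × 0.98 = 3452
45–59: 3899 × 0.971 = 3786
60–74: 2628 × 0.948 = 2491
75–89: 6766 × 0.936 = 6333
90+: 4026 × 0.964 + 12626 × 0.566 = 3881 + 7146 = 11027
Net migration: 0–14 + 140 → 2656; 75–89 + 580 → 6913
→ [2656, 2371, 3452, 3786, 2491, 6913, 11027]
Scenario B total after 4 periods: 32696
Difference B − A = 32696 − 33870 = -1174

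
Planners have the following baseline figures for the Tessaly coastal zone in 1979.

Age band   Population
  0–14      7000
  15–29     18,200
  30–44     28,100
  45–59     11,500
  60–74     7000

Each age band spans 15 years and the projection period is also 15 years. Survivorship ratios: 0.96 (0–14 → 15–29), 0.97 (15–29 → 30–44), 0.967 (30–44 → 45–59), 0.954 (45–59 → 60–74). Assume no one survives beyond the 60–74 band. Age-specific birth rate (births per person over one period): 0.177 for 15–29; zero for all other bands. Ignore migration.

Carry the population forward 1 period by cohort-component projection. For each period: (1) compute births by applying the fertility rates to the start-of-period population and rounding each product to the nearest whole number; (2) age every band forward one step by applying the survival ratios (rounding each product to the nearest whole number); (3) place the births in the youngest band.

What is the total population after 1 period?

65739

Numbering the bands 1..5 from youngest to oldest:
Period 1.
Births: 18200 × 0.177 = 3221
Band 2: 7000 × 0.96 = 6720
Band 3: 18200 × 0.97 = 17654
Band 4: 28100 × 0.967 = 27173
Band 5: 11500 × 0.954 = 10971
→ [3221, 6720, 17654, 27173, 10971]
Total after period 1: 3221 + 6720 + 17654 + 27173 + 10971 = 65739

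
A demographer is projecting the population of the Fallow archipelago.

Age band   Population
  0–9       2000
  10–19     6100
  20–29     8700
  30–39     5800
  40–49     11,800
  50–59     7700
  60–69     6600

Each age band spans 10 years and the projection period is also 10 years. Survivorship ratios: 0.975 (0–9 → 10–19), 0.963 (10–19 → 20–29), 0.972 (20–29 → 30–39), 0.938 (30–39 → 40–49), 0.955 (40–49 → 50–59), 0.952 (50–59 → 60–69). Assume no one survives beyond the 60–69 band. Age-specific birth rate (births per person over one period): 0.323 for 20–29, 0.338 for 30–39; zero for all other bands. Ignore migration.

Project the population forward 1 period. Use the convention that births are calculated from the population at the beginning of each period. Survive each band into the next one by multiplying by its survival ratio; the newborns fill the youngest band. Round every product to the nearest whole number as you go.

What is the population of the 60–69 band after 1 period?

After projecting period 1:
Births: 8700 × 0.323 = 2810  |  5800 × 0.338 = 1960 — total 4770
10–19: 2000 × 0.975 = 1950
20–29: 6100 × 0.963 = 5874
30–39: 8700 × 0.972 = 8456
40–49: 5800 × 0.938 = 5440
50–59: 11800 × 0.955 = 11269
60–69: 7700 × 0.952 = 7330
Population now: 0–9=4770, 10–19=1950, 20–29=5874, 30–39=8456, 40–49=5440, 50–59=11269, 60–69=7330

7330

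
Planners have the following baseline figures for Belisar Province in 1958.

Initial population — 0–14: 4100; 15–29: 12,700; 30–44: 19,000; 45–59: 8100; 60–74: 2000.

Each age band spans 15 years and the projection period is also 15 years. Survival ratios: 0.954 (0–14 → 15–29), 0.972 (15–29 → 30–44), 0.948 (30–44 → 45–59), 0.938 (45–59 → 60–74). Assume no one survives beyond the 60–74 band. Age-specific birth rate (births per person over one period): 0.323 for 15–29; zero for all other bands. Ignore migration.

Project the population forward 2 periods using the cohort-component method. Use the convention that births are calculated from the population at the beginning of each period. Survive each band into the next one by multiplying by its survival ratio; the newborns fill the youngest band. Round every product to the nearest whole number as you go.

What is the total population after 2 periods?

37574

Call the bands 1 to 5, youngest first.
Period 1.
Births: 12700 * 0.323 = 4102
Band 2: 4100 * 0.954 = 3911
Band 3: 12700 * 0.972 = 12344
Band 4: 19000 * 0.948 = 18012
Band 5: 8100 * 0.938 = 7598
End of period: [4102, 3911, 12344, 18012, 7598]
Period 2.
Births: 3911 * 0.323 = 1263
Band 2: 4102 * 0.954 = 3913
Band 3: 3911 * 0.972 = 3801
Band 4: 12344 * 0.948 = 11702
Band 5: 18012 * 0.938 = 16895
End of period: [1263, 3913, 3801, 11702, 16895]
Total after period 2: 1263 + 3913 + 3801 + 11702 + 16895 = 37574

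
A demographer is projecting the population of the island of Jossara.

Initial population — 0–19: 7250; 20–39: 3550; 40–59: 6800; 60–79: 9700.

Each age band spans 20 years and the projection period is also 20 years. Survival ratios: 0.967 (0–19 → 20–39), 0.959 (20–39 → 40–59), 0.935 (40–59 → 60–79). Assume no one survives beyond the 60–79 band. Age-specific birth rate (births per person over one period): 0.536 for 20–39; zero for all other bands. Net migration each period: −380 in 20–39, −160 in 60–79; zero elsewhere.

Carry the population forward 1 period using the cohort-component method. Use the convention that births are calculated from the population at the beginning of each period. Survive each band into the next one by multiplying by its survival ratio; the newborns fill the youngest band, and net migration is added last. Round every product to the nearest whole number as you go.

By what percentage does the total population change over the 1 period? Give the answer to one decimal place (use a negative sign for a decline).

Call the bands 1 to 4, youngest first.
Period 1:
Births: 3550 × 0.536 = 1903
Band 2: 7250 × 0.967 = 7011
Band 3: 3550 × 0.959 = 3404
Band 4: 6800 × 0.935 = 6358
Net migration: Band 2 − 380 → 6631; Band 4 − 160 → 6198
End of period: [1903, 6631, 3404, 6198]
Total: 27300 → 18136; change = -9164; percentage change = -33.6%

-33.6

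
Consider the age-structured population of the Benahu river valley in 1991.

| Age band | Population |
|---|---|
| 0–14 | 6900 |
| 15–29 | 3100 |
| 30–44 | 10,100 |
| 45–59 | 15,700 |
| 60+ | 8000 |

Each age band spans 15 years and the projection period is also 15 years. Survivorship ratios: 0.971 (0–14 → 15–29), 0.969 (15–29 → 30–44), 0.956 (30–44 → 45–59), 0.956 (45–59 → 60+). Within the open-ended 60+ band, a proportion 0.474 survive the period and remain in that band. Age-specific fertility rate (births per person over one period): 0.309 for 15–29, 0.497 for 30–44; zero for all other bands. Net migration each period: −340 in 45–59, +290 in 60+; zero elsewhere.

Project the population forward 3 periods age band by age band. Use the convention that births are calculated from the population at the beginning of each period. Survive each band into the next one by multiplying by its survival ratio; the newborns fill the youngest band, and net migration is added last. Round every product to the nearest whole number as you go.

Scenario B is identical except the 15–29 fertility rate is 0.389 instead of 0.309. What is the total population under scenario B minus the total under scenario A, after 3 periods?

1311

Let band 1 be 0–14 through band 5 = 60+.
Period 1:
Births: 3100 * 0.309 = 958  |  10100 * 0.497 = 5020 ⇒ total 5978
Band 2: 6900 * 0.971 = 6700
Band 3: 3100 * 0.969 = 3004
Band 4: 10100 * 0.956 = 9656
Band 5: 15700 * 0.956 + 8000 * 0.474 = 15009 + 3792 = 18801
Net migration: Band 4 − 340 → 9316; Band 5 + 290 → 19091
→ [5978, 6700, 3004, 9316, 19091]
Period 2:
Births: 6700 * 0.309 = 2070  |  3004 * 0.497 = 1493 ⇒ total 3563
Band 2: 5978 * 0.971 = 5805
Band 3: 6700 * 0.969 = 6492
Band 4: 3004 * 0.956 = 2872
Band 5: 9316 * 0.956 + 19091 * 0.474 = 8906 + 9049 = 17955
Net migration: Band 4 − 340 → 2532; Band 5 + 290 → 18245
→ [3563, 5805, 6492, 2532, 18245]
Period 3:
Births: 5805 * 0.309 = 1794  |  6492 * 0.497 = 3227 ⇒ total 5021
Band 2: 3563 * 0.971 = 3460
Band 3: 5805 * 0.969 = 5625
Band 4: 6492 * 0.956 = 6206
Band 5: 2532 * 0.956 + 18245 * 0.474 = 2421 + 8648 = 11069
Net migration: Band 4 − 340 → 5866; Band 5 + 290 → 11359
→ [5021, 3460, 5625, 5866, 11359]
Scenario A total after 3 periods: 31331
Scenario B projection —
Period 1:
Births: 3100 * 0.389 = 1206  |  10100 * 0.497 = 5020 ⇒ total 6226
Band 2: 6900 * 0.971 = 6700
Band 3: 3100 * 0.969 = 3004
Band 4: 10100 * 0.956 = 9656
Band 5: 15700 * 0.956 + 8000 * 0.474 = 15009 + 3792 = 18801
Net migration: Band 4 − 340 → 9316; Band 5 + 290 → 19091
→ [6226, 6700, 3004, 9316, 19091]
Period 2:
Births: 6700 * 0.389 = 2606  |  3004 * 0.497 = 1493 ⇒ total 4099
Band 2: 6226 * 0.971 = 6045
Band 3: 6700 * 0.969 = 6492
Band 4: 3004 * 0.956 = 2872
Band 5: 9316 * 0.956 + 19091 * 0.474 = 8906 + 9049 = 17955
Net migration: Band 4 − 340 → 2532; Band 5 + 290 → 18245
→ [4099, 6045, 6492, 2532, 18245]
Period 3:
Births: 6045 * 0.389 = 2352  |  6492 * 0.497 = 3227 ⇒ total 5579
Band 2: 4099 * 0.971 = 3980
Band 3: 6045 * 0.969 = 5858
Band 4: 6492 * 0.956 = 6206
Band 5: 2532 * 0.956 + 18245 * 0.474 = 2421 + 8648 = 11069
Net migration: Band 4 − 340 → 5866; Band 5 + 290 → 11359
→ [5579, 3980, 5858, 5866, 11359]
Scenario B total after 3 periods: 32642
Difference B − A = 32642 − 31331 = 1311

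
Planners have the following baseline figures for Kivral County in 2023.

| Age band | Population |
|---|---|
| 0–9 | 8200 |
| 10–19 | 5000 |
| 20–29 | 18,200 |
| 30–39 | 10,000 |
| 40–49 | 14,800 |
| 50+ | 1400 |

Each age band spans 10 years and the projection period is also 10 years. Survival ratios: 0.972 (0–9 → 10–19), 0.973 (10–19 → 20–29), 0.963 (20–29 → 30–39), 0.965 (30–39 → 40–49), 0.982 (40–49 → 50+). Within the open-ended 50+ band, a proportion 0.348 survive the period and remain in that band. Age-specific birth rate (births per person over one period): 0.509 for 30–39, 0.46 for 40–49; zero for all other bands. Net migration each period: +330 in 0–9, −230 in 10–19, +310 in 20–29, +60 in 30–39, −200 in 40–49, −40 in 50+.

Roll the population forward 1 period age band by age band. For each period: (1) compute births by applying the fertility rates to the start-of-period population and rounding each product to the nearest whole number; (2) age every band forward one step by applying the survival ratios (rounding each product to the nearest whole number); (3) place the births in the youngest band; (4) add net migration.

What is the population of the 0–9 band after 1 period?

12228

Period 1.
Births: 10000 × 0.509 = 5090 ; 14800 × 0.46 = 6808 — total 11898
10–19: 8200 × 0.972 = 7970
20–29: 5000 × 0.973 = 4865
30–39: 18200 × 0.963 = 17527
40–49: 10000 × 0.965 = 9650
50+: 14800 × 0.982 + 1400 × 0.348 = 14534 + 487 = 15021
Net migration: 0–9 + 330 → 12228; 10–19 − 230 → 7740; 20–29 + 310 → 5175; 30–39 + 60 → 17587; 40–49 − 200 → 9450; 50+ − 40 → 14981
→ [12228, 7740, 5175, 17587, 9450, 14981]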